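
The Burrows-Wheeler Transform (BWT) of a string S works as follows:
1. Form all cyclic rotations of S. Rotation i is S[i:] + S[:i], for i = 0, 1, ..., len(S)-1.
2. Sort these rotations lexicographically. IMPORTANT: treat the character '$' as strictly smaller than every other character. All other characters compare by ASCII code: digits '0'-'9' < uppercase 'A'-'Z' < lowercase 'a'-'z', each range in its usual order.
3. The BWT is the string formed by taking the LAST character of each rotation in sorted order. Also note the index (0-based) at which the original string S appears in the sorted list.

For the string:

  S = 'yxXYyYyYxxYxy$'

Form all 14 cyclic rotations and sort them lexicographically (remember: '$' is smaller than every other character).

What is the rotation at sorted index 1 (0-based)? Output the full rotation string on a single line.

All 14 rotations (rotation i = S[i:]+S[:i]):
  rot[0] = yxXYyYyYxxYxy$
  rot[1] = xXYyYyYxxYxy$y
  rot[2] = XYyYyYxxYxy$yx
  rot[3] = YyYyYxxYxy$yxX
  rot[4] = yYyYxxYxy$yxXY
  rot[5] = YyYxxYxy$yxXYy
  rot[6] = yYxxYxy$yxXYyY
  rot[7] = YxxYxy$yxXYyYy
  rot[8] = xxYxy$yxXYyYyY
  rot[9] = xYxy$yxXYyYyYx
  rot[10] = Yxy$yxXYyYyYxx
  rot[11] = xy$yxXYyYyYxxY
  rot[12] = y$yxXYyYyYxxYx
  rot[13] = $yxXYyYyYxxYxy
Sorted (with $ < everything):
  sorted[0] = $yxXYyYyYxxYxy
  sorted[1] = XYyYyYxxYxy$yx
  sorted[2] = YxxYxy$yxXYyYy
  sorted[3] = Yxy$yxXYyYyYxx
  sorted[4] = YyYxxYxy$yxXYy
  sorted[5] = YyYyYxxYxy$yxX
  sorted[6] = xXYyYyYxxYxy$y
  sorted[7] = xYxy$yxXYyYyYx
  sorted[8] = xxYxy$yxXYyYyY
  sorted[9] = xy$yxXYyYyYxxY
  sorted[10] = y$yxXYyYyYxxYx
  sorted[11] = yYxxYxy$yxXYyY
  sorted[12] = yYyYxxYxy$yxXY
  sorted[13] = yxXYyYyYxxYxy$
sorted[1] = XYyYyYxxYxy$yx

Answer: XYyYyYxxYxy$yx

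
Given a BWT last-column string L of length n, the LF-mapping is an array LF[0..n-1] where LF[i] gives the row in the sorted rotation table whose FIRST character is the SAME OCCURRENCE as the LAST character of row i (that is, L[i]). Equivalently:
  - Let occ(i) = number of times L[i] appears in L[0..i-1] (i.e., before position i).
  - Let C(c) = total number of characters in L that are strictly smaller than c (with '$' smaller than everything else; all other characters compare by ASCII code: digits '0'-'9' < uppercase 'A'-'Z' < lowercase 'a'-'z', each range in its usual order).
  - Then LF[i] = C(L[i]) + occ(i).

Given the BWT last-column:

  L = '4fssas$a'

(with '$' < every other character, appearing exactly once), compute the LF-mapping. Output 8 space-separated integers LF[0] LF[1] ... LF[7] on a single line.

Char counts: '$':1, '4':1, 'a':2, 'f':1, 's':3
C (first-col start): C('$')=0, C('4')=1, C('a')=2, C('f')=4, C('s')=5
L[0]='4': occ=0, LF[0]=C('4')+0=1+0=1
L[1]='f': occ=0, LF[1]=C('f')+0=4+0=4
L[2]='s': occ=0, LF[2]=C('s')+0=5+0=5
L[3]='s': occ=1, LF[3]=C('s')+1=5+1=6
L[4]='a': occ=0, LF[4]=C('a')+0=2+0=2
L[5]='s': occ=2, LF[5]=C('s')+2=5+2=7
L[6]='$': occ=0, LF[6]=C('$')+0=0+0=0
L[7]='a': occ=1, LF[7]=C('a')+1=2+1=3

Answer: 1 4 5 6 2 7 0 3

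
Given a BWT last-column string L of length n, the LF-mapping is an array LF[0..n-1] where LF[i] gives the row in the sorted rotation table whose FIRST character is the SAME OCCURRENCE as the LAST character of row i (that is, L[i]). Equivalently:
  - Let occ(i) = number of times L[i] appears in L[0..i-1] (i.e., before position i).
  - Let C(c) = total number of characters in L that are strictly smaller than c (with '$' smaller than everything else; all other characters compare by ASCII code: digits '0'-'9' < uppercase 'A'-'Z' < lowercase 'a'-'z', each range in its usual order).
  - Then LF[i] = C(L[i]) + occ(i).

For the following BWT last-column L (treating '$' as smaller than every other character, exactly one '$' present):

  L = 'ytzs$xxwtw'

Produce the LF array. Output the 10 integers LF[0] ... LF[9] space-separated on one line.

Answer: 8 2 9 1 0 6 7 4 3 5

Derivation:
Char counts: '$':1, 's':1, 't':2, 'w':2, 'x':2, 'y':1, 'z':1
C (first-col start): C('$')=0, C('s')=1, C('t')=2, C('w')=4, C('x')=6, C('y')=8, C('z')=9
L[0]='y': occ=0, LF[0]=C('y')+0=8+0=8
L[1]='t': occ=0, LF[1]=C('t')+0=2+0=2
L[2]='z': occ=0, LF[2]=C('z')+0=9+0=9
L[3]='s': occ=0, LF[3]=C('s')+0=1+0=1
L[4]='$': occ=0, LF[4]=C('$')+0=0+0=0
L[5]='x': occ=0, LF[5]=C('x')+0=6+0=6
L[6]='x': occ=1, LF[6]=C('x')+1=6+1=7
L[7]='w': occ=0, LF[7]=C('w')+0=4+0=4
L[8]='t': occ=1, LF[8]=C('t')+1=2+1=3
L[9]='w': occ=1, LF[9]=C('w')+1=4+1=5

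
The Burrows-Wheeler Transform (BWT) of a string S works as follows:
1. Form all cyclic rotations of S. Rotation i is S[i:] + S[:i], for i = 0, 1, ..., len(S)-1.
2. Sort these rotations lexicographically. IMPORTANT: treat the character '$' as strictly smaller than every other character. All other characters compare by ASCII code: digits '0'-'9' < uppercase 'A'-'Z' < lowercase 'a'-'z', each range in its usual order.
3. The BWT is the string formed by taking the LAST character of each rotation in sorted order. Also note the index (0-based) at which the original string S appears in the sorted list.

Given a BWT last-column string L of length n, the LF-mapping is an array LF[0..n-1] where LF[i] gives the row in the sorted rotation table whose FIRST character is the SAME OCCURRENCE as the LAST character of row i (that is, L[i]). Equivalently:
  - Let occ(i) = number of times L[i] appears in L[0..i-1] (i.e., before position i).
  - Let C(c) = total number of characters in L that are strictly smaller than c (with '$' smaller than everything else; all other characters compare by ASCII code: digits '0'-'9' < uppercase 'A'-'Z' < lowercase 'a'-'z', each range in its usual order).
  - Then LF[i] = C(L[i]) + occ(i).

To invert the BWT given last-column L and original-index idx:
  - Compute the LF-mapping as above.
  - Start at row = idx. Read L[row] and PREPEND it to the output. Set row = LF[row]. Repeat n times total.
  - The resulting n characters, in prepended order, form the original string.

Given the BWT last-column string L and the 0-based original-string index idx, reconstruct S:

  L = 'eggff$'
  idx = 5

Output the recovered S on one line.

LF mapping: 1 4 5 2 3 0
Walk LF starting at row 5, prepending L[row]:
  step 1: row=5, L[5]='$', prepend. Next row=LF[5]=0
  step 2: row=0, L[0]='e', prepend. Next row=LF[0]=1
  step 3: row=1, L[1]='g', prepend. Next row=LF[1]=4
  step 4: row=4, L[4]='f', prepend. Next row=LF[4]=3
  step 5: row=3, L[3]='f', prepend. Next row=LF[3]=2
  step 6: row=2, L[2]='g', prepend. Next row=LF[2]=5
Reversed output: gffge$

Answer: gffge$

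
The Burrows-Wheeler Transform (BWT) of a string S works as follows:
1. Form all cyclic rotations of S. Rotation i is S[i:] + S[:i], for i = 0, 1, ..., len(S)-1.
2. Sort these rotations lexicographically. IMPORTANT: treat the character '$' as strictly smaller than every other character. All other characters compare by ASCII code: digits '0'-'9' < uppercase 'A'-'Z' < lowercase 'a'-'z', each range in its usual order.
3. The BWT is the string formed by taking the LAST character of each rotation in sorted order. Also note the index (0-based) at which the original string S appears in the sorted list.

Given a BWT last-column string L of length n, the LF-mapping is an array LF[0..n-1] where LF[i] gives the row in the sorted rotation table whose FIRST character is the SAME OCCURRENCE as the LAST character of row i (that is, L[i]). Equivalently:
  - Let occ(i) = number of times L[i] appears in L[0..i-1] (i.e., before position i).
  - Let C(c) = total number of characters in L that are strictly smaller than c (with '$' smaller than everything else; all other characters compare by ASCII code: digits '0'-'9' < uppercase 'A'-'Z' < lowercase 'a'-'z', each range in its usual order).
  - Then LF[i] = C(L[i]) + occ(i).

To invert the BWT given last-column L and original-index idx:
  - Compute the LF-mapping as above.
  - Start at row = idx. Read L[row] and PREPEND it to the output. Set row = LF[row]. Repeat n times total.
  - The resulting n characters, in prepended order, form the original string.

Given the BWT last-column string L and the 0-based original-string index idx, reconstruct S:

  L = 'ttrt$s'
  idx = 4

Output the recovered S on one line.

Answer: trstt$

Derivation:
LF mapping: 3 4 1 5 0 2
Walk LF starting at row 4, prepending L[row]:
  step 1: row=4, L[4]='$', prepend. Next row=LF[4]=0
  step 2: row=0, L[0]='t', prepend. Next row=LF[0]=3
  step 3: row=3, L[3]='t', prepend. Next row=LF[3]=5
  step 4: row=5, L[5]='s', prepend. Next row=LF[5]=2
  step 5: row=2, L[2]='r', prepend. Next row=LF[2]=1
  step 6: row=1, L[1]='t', prepend. Next row=LF[1]=4
Reversed output: trstt$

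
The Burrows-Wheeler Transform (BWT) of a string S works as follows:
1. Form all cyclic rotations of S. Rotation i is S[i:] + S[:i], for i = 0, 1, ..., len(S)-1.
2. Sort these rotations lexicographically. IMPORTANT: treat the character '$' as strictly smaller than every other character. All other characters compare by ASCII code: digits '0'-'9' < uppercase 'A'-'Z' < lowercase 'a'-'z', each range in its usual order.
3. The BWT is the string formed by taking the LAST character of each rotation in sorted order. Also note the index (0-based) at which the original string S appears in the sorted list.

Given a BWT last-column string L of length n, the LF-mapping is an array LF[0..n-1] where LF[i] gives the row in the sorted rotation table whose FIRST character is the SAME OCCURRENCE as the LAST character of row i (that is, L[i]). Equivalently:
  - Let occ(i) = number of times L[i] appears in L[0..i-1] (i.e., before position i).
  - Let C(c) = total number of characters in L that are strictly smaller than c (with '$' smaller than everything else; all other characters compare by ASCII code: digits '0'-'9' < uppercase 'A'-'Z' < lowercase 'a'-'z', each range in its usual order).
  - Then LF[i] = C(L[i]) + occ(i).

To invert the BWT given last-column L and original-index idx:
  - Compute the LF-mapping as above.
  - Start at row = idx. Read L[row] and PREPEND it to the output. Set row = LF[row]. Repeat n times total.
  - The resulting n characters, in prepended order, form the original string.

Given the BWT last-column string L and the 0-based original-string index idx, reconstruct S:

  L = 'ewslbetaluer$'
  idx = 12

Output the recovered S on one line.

LF mapping: 3 12 9 6 2 4 10 1 7 11 5 8 0
Walk LF starting at row 12, prepending L[row]:
  step 1: row=12, L[12]='$', prepend. Next row=LF[12]=0
  step 2: row=0, L[0]='e', prepend. Next row=LF[0]=3
  step 3: row=3, L[3]='l', prepend. Next row=LF[3]=6
  step 4: row=6, L[6]='t', prepend. Next row=LF[6]=10
  step 5: row=10, L[10]='e', prepend. Next row=LF[10]=5
  step 6: row=5, L[5]='e', prepend. Next row=LF[5]=4
  step 7: row=4, L[4]='b', prepend. Next row=LF[4]=2
  step 8: row=2, L[2]='s', prepend. Next row=LF[2]=9
  step 9: row=9, L[9]='u', prepend. Next row=LF[9]=11
  step 10: row=11, L[11]='r', prepend. Next row=LF[11]=8
  step 11: row=8, L[8]='l', prepend. Next row=LF[8]=7
  step 12: row=7, L[7]='a', prepend. Next row=LF[7]=1
  step 13: row=1, L[1]='w', prepend. Next row=LF[1]=12
Reversed output: walrusbeetle$

Answer: walrusbeetle$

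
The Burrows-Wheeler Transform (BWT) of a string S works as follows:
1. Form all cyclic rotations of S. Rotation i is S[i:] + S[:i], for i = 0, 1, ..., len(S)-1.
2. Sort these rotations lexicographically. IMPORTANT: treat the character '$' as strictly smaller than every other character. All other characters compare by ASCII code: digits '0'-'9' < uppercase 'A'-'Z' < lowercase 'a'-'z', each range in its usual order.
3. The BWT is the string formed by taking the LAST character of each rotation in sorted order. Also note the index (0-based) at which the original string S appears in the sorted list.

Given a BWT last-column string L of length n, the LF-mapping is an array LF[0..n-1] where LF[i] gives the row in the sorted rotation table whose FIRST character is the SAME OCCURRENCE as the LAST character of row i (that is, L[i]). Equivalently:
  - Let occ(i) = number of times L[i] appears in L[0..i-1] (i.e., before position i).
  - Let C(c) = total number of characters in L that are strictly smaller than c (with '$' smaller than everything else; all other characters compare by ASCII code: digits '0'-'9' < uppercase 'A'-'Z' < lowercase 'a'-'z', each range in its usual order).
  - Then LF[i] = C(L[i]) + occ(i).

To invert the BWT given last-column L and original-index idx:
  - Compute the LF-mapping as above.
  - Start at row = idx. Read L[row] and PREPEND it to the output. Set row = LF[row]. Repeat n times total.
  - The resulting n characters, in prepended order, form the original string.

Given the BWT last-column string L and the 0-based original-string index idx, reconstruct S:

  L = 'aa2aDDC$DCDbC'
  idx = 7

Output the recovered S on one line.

Answer: DDa2CDDCbaCa$

Derivation:
LF mapping: 9 10 1 11 5 6 2 0 7 3 8 12 4
Walk LF starting at row 7, prepending L[row]:
  step 1: row=7, L[7]='$', prepend. Next row=LF[7]=0
  step 2: row=0, L[0]='a', prepend. Next row=LF[0]=9
  step 3: row=9, L[9]='C', prepend. Next row=LF[9]=3
  step 4: row=3, L[3]='a', prepend. Next row=LF[3]=11
  step 5: row=11, L[11]='b', prepend. Next row=LF[11]=12
  step 6: row=12, L[12]='C', prepend. Next row=LF[12]=4
  step 7: row=4, L[4]='D', prepend. Next row=LF[4]=5
  step 8: row=5, L[5]='D', prepend. Next row=LF[5]=6
  step 9: row=6, L[6]='C', prepend. Next row=LF[6]=2
  step 10: row=2, L[2]='2', prepend. Next row=LF[2]=1
  step 11: row=1, L[1]='a', prepend. Next row=LF[1]=10
  step 12: row=10, L[10]='D', prepend. Next row=LF[10]=8
  step 13: row=8, L[8]='D', prepend. Next row=LF[8]=7
Reversed output: DDa2CDDCbaCa$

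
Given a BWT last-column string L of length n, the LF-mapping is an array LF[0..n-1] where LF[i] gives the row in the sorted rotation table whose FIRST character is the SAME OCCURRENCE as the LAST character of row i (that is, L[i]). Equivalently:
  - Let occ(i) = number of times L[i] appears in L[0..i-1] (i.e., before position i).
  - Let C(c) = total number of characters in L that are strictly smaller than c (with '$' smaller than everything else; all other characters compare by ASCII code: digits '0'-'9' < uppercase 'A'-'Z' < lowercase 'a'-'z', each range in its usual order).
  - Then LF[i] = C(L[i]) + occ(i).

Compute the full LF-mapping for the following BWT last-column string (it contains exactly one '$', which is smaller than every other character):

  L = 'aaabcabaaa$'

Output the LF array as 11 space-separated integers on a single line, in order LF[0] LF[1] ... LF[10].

Char counts: '$':1, 'a':7, 'b':2, 'c':1
C (first-col start): C('$')=0, C('a')=1, C('b')=8, C('c')=10
L[0]='a': occ=0, LF[0]=C('a')+0=1+0=1
L[1]='a': occ=1, LF[1]=C('a')+1=1+1=2
L[2]='a': occ=2, LF[2]=C('a')+2=1+2=3
L[3]='b': occ=0, LF[3]=C('b')+0=8+0=8
L[4]='c': occ=0, LF[4]=C('c')+0=10+0=10
L[5]='a': occ=3, LF[5]=C('a')+3=1+3=4
L[6]='b': occ=1, LF[6]=C('b')+1=8+1=9
L[7]='a': occ=4, LF[7]=C('a')+4=1+4=5
L[8]='a': occ=5, LF[8]=C('a')+5=1+5=6
L[9]='a': occ=6, LF[9]=C('a')+6=1+6=7
L[10]='$': occ=0, LF[10]=C('$')+0=0+0=0

Answer: 1 2 3 8 10 4 9 5 6 7 0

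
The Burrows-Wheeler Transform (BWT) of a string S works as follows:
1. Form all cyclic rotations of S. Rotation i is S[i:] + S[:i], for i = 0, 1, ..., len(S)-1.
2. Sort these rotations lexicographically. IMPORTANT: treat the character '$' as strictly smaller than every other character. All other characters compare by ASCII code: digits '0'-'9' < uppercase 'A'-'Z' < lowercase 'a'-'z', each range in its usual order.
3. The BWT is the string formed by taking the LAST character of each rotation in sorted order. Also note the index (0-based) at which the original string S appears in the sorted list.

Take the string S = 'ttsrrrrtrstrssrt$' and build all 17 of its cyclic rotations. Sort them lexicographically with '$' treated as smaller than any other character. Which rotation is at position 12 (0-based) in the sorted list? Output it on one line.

Answer: t$ttsrrrrtrstrssr

Derivation:
All 17 rotations (rotation i = S[i:]+S[:i]):
  rot[0] = ttsrrrrtrstrssrt$
  rot[1] = tsrrrrtrstrssrt$t
  rot[2] = srrrrtrstrssrt$tt
  rot[3] = rrrrtrstrssrt$tts
  rot[4] = rrrtrstrssrt$ttsr
  rot[5] = rrtrstrssrt$ttsrr
  rot[6] = rtrstrssrt$ttsrrr
  rot[7] = trstrssrt$ttsrrrr
  rot[8] = rstrssrt$ttsrrrrt
  rot[9] = strssrt$ttsrrrrtr
  rot[10] = trssrt$ttsrrrrtrs
  rot[11] = rssrt$ttsrrrrtrst
  rot[12] = ssrt$ttsrrrrtrstr
  rot[13] = srt$ttsrrrrtrstrs
  rot[14] = rt$ttsrrrrtrstrss
  rot[15] = t$ttsrrrrtrstrssr
  rot[16] = $ttsrrrrtrstrssrt
Sorted (with $ < everything):
  sorted[0] = $ttsrrrrtrstrssrt
  sorted[1] = rrrrtrstrssrt$tts
  sorted[2] = rrrtrstrssrt$ttsr
  sorted[3] = rrtrstrssrt$ttsrr
  sorted[4] = rssrt$ttsrrrrtrst
  sorted[5] = rstrssrt$ttsrrrrt
  sorted[6] = rt$ttsrrrrtrstrss
  sorted[7] = rtrstrssrt$ttsrrr
  sorted[8] = srrrrtrstrssrt$tt
  sorted[9] = srt$ttsrrrrtrstrs
  sorted[10] = ssrt$ttsrrrrtrstr
  sorted[11] = strssrt$ttsrrrrtr
  sorted[12] = t$ttsrrrrtrstrssr
  sorted[13] = trssrt$ttsrrrrtrs
  sorted[14] = trstrssrt$ttsrrrr
  sorted[15] = tsrrrrtrstrssrt$t
  sorted[16] = ttsrrrrtrstrssrt$
sorted[12] = t$ttsrrrrtrstrssr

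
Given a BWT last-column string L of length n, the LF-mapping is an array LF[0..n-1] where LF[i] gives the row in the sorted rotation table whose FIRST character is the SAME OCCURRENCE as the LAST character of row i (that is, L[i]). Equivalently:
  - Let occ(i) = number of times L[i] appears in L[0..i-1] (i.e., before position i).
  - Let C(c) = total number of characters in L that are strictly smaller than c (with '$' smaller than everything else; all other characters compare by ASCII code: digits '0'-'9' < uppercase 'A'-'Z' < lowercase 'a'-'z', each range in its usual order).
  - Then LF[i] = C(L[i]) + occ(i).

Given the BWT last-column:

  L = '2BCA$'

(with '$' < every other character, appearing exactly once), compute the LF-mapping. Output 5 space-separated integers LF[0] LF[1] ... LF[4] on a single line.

Answer: 1 3 4 2 0

Derivation:
Char counts: '$':1, '2':1, 'A':1, 'B':1, 'C':1
C (first-col start): C('$')=0, C('2')=1, C('A')=2, C('B')=3, C('C')=4
L[0]='2': occ=0, LF[0]=C('2')+0=1+0=1
L[1]='B': occ=0, LF[1]=C('B')+0=3+0=3
L[2]='C': occ=0, LF[2]=C('C')+0=4+0=4
L[3]='A': occ=0, LF[3]=C('A')+0=2+0=2
L[4]='$': occ=0, LF[4]=C('$')+0=0+0=0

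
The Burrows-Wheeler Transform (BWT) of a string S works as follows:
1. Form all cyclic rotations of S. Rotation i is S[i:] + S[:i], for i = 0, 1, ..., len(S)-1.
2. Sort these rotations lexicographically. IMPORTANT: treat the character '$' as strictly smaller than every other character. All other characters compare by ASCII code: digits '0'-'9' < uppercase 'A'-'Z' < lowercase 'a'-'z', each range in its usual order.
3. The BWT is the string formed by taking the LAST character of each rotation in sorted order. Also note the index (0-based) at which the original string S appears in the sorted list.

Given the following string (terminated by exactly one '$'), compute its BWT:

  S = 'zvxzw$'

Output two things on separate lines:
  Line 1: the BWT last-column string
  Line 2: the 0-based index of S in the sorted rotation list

Answer: wzzv$x
4

Derivation:
All 6 rotations (rotation i = S[i:]+S[:i]):
  rot[0] = zvxzw$
  rot[1] = vxzw$z
  rot[2] = xzw$zv
  rot[3] = zw$zvx
  rot[4] = w$zvxz
  rot[5] = $zvxzw
Sorted (with $ < everything):
  sorted[0] = $zvxzw  (last char: 'w')
  sorted[1] = vxzw$z  (last char: 'z')
  sorted[2] = w$zvxz  (last char: 'z')
  sorted[3] = xzw$zv  (last char: 'v')
  sorted[4] = zvxzw$  (last char: '$')
  sorted[5] = zw$zvx  (last char: 'x')
Last column: wzzv$x
Original string S is at sorted index 4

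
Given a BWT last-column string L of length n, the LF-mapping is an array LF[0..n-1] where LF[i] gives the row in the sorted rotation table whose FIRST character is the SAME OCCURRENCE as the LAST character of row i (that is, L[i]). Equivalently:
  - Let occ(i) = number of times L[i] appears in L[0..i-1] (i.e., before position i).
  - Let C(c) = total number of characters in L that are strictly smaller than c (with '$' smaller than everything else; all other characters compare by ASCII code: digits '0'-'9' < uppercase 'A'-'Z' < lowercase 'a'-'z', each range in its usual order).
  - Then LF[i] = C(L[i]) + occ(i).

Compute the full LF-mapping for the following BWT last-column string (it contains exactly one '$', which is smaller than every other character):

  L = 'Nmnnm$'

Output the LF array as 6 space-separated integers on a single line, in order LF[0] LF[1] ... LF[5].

Answer: 1 2 4 5 3 0

Derivation:
Char counts: '$':1, 'N':1, 'm':2, 'n':2
C (first-col start): C('$')=0, C('N')=1, C('m')=2, C('n')=4
L[0]='N': occ=0, LF[0]=C('N')+0=1+0=1
L[1]='m': occ=0, LF[1]=C('m')+0=2+0=2
L[2]='n': occ=0, LF[2]=C('n')+0=4+0=4
L[3]='n': occ=1, LF[3]=C('n')+1=4+1=5
L[4]='m': occ=1, LF[4]=C('m')+1=2+1=3
L[5]='$': occ=0, LF[5]=C('$')+0=0+0=0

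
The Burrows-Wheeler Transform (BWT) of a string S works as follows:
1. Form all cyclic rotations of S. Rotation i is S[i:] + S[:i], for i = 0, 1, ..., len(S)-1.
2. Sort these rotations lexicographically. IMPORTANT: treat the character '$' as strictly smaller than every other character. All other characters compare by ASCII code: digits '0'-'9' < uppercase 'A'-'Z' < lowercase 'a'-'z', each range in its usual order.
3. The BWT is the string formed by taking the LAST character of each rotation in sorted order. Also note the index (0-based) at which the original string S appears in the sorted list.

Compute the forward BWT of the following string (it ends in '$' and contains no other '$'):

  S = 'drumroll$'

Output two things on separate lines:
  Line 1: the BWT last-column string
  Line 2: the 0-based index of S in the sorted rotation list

All 9 rotations (rotation i = S[i:]+S[:i]):
  rot[0] = drumroll$
  rot[1] = rumroll$d
  rot[2] = umroll$dr
  rot[3] = mroll$dru
  rot[4] = roll$drum
  rot[5] = oll$drumr
  rot[6] = ll$drumro
  rot[7] = l$drumrol
  rot[8] = $drumroll
Sorted (with $ < everything):
  sorted[0] = $drumroll  (last char: 'l')
  sorted[1] = drumroll$  (last char: '$')
  sorted[2] = l$drumrol  (last char: 'l')
  sorted[3] = ll$drumro  (last char: 'o')
  sorted[4] = mroll$dru  (last char: 'u')
  sorted[5] = oll$drumr  (last char: 'r')
  sorted[6] = roll$drum  (last char: 'm')
  sorted[7] = rumroll$d  (last char: 'd')
  sorted[8] = umroll$dr  (last char: 'r')
Last column: l$lourmdr
Original string S is at sorted index 1

Answer: l$lourmdr
1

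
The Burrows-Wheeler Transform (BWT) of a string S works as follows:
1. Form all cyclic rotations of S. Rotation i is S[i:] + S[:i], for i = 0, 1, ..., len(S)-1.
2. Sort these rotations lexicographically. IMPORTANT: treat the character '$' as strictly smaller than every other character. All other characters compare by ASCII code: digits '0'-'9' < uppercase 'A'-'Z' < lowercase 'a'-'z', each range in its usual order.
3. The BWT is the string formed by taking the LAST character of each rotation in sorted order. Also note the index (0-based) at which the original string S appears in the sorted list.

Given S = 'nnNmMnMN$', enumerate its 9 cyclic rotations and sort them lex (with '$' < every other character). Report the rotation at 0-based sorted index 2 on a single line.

All 9 rotations (rotation i = S[i:]+S[:i]):
  rot[0] = nnNmMnMN$
  rot[1] = nNmMnMN$n
  rot[2] = NmMnMN$nn
  rot[3] = mMnMN$nnN
  rot[4] = MnMN$nnNm
  rot[5] = nMN$nnNmM
  rot[6] = MN$nnNmMn
  rot[7] = N$nnNmMnM
  rot[8] = $nnNmMnMN
Sorted (with $ < everything):
  sorted[0] = $nnNmMnMN
  sorted[1] = MN$nnNmMn
  sorted[2] = MnMN$nnNm
  sorted[3] = N$nnNmMnM
  sorted[4] = NmMnMN$nn
  sorted[5] = mMnMN$nnN
  sorted[6] = nMN$nnNmM
  sorted[7] = nNmMnMN$n
  sorted[8] = nnNmMnMN$
sorted[2] = MnMN$nnNm

Answer: MnMN$nnNm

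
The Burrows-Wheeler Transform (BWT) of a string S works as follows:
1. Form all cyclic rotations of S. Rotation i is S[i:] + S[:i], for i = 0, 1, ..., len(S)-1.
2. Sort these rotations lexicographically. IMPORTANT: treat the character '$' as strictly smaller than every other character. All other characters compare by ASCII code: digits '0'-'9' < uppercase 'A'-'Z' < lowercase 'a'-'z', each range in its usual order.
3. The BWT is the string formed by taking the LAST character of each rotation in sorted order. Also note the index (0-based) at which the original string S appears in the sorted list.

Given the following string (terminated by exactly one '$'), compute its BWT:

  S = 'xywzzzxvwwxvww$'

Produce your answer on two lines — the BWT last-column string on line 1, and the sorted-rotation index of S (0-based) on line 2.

All 15 rotations (rotation i = S[i:]+S[:i]):
  rot[0] = xywzzzxvwwxvww$
  rot[1] = ywzzzxvwwxvww$x
  rot[2] = wzzzxvwwxvww$xy
  rot[3] = zzzxvwwxvww$xyw
  rot[4] = zzxvwwxvww$xywz
  rot[5] = zxvwwxvww$xywzz
  rot[6] = xvwwxvww$xywzzz
  rot[7] = vwwxvww$xywzzzx
  rot[8] = wwxvww$xywzzzxv
  rot[9] = wxvww$xywzzzxvw
  rot[10] = xvww$xywzzzxvww
  rot[11] = vww$xywzzzxvwwx
  rot[12] = ww$xywzzzxvwwxv
  rot[13] = w$xywzzzxvwwxvw
  rot[14] = $xywzzzxvwwxvww
Sorted (with $ < everything):
  sorted[0] = $xywzzzxvwwxvww  (last char: 'w')
  sorted[1] = vww$xywzzzxvwwx  (last char: 'x')
  sorted[2] = vwwxvww$xywzzzx  (last char: 'x')
  sorted[3] = w$xywzzzxvwwxvw  (last char: 'w')
  sorted[4] = ww$xywzzzxvwwxv  (last char: 'v')
  sorted[5] = wwxvww$xywzzzxv  (last char: 'v')
  sorted[6] = wxvww$xywzzzxvw  (last char: 'w')
  sorted[7] = wzzzxvwwxvww$xy  (last char: 'y')
  sorted[8] = xvww$xywzzzxvww  (last char: 'w')
  sorted[9] = xvwwxvww$xywzzz  (last char: 'z')
  sorted[10] = xywzzzxvwwxvww$  (last char: '$')
  sorted[11] = ywzzzxvwwxvww$x  (last char: 'x')
  sorted[12] = zxvwwxvww$xywzz  (last char: 'z')
  sorted[13] = zzxvwwxvww$xywz  (last char: 'z')
  sorted[14] = zzzxvwwxvww$xyw  (last char: 'w')
Last column: wxxwvvwywz$xzzw
Original string S is at sorted index 10

Answer: wxxwvvwywz$xzzw
10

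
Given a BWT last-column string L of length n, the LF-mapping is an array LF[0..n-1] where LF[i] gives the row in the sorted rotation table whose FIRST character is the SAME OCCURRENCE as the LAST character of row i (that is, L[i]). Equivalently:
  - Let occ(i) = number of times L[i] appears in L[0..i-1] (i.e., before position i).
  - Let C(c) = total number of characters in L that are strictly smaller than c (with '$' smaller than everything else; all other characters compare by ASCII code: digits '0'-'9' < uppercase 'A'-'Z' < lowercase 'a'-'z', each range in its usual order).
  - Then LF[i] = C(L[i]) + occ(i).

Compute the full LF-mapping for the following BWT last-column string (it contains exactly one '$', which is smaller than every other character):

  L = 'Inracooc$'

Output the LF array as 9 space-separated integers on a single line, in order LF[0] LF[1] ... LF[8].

Answer: 1 5 8 2 3 6 7 4 0

Derivation:
Char counts: '$':1, 'I':1, 'a':1, 'c':2, 'n':1, 'o':2, 'r':1
C (first-col start): C('$')=0, C('I')=1, C('a')=2, C('c')=3, C('n')=5, C('o')=6, C('r')=8
L[0]='I': occ=0, LF[0]=C('I')+0=1+0=1
L[1]='n': occ=0, LF[1]=C('n')+0=5+0=5
L[2]='r': occ=0, LF[2]=C('r')+0=8+0=8
L[3]='a': occ=0, LF[3]=C('a')+0=2+0=2
L[4]='c': occ=0, LF[4]=C('c')+0=3+0=3
L[5]='o': occ=0, LF[5]=C('o')+0=6+0=6
L[6]='o': occ=1, LF[6]=C('o')+1=6+1=7
L[7]='c': occ=1, LF[7]=C('c')+1=3+1=4
L[8]='$': occ=0, LF[8]=C('$')+0=0+0=0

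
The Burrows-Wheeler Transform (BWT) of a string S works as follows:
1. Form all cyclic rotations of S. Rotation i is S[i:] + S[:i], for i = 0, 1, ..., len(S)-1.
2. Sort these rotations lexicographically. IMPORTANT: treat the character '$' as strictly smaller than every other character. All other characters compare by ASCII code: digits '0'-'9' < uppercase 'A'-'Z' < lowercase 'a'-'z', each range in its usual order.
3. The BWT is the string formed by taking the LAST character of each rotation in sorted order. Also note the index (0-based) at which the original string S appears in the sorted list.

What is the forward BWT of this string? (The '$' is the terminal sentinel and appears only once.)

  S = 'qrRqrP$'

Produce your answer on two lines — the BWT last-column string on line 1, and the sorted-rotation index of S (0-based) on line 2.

Answer: PrrR$qq
4

Derivation:
All 7 rotations (rotation i = S[i:]+S[:i]):
  rot[0] = qrRqrP$
  rot[1] = rRqrP$q
  rot[2] = RqrP$qr
  rot[3] = qrP$qrR
  rot[4] = rP$qrRq
  rot[5] = P$qrRqr
  rot[6] = $qrRqrP
Sorted (with $ < everything):
  sorted[0] = $qrRqrP  (last char: 'P')
  sorted[1] = P$qrRqr  (last char: 'r')
  sorted[2] = RqrP$qr  (last char: 'r')
  sorted[3] = qrP$qrR  (last char: 'R')
  sorted[4] = qrRqrP$  (last char: '$')
  sorted[5] = rP$qrRq  (last char: 'q')
  sorted[6] = rRqrP$q  (last char: 'q')
Last column: PrrR$qq
Original string S is at sorted index 4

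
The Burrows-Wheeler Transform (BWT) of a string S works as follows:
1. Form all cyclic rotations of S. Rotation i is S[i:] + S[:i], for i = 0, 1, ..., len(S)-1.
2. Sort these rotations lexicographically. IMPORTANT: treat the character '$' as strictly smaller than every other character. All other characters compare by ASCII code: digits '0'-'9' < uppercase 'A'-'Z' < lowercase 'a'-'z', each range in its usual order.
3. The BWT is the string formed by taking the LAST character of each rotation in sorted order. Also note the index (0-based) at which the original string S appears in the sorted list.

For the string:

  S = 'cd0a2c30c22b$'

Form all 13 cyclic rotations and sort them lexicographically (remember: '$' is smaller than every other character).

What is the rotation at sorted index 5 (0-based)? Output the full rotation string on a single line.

Answer: 2c30c22b$cd0a

Derivation:
All 13 rotations (rotation i = S[i:]+S[:i]):
  rot[0] = cd0a2c30c22b$
  rot[1] = d0a2c30c22b$c
  rot[2] = 0a2c30c22b$cd
  rot[3] = a2c30c22b$cd0
  rot[4] = 2c30c22b$cd0a
  rot[5] = c30c22b$cd0a2
  rot[6] = 30c22b$cd0a2c
  rot[7] = 0c22b$cd0a2c3
  rot[8] = c22b$cd0a2c30
  rot[9] = 22b$cd0a2c30c
  rot[10] = 2b$cd0a2c30c2
  rot[11] = b$cd0a2c30c22
  rot[12] = $cd0a2c30c22b
Sorted (with $ < everything):
  sorted[0] = $cd0a2c30c22b
  sorted[1] = 0a2c30c22b$cd
  sorted[2] = 0c22b$cd0a2c3
  sorted[3] = 22b$cd0a2c30c
  sorted[4] = 2b$cd0a2c30c2
  sorted[5] = 2c30c22b$cd0a
  sorted[6] = 30c22b$cd0a2c
  sorted[7] = a2c30c22b$cd0
  sorted[8] = b$cd0a2c30c22
  sorted[9] = c22b$cd0a2c30
  sorted[10] = c30c22b$cd0a2
  sorted[11] = cd0a2c30c22b$
  sorted[12] = d0a2c30c22b$c
sorted[5] = 2c30c22b$cd0a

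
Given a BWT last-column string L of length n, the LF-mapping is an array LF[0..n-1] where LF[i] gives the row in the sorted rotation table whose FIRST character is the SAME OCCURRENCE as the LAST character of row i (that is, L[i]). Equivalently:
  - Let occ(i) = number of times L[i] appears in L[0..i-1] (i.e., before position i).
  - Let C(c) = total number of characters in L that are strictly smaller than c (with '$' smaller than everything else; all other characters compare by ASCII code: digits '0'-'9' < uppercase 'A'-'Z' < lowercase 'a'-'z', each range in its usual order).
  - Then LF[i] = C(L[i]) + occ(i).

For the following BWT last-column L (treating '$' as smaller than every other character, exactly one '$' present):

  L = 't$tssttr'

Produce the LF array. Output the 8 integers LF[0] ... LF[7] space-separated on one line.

Char counts: '$':1, 'r':1, 's':2, 't':4
C (first-col start): C('$')=0, C('r')=1, C('s')=2, C('t')=4
L[0]='t': occ=0, LF[0]=C('t')+0=4+0=4
L[1]='$': occ=0, LF[1]=C('$')+0=0+0=0
L[2]='t': occ=1, LF[2]=C('t')+1=4+1=5
L[3]='s': occ=0, LF[3]=C('s')+0=2+0=2
L[4]='s': occ=1, LF[4]=C('s')+1=2+1=3
L[5]='t': occ=2, LF[5]=C('t')+2=4+2=6
L[6]='t': occ=3, LF[6]=C('t')+3=4+3=7
L[7]='r': occ=0, LF[7]=C('r')+0=1+0=1

Answer: 4 0 5 2 3 6 7 1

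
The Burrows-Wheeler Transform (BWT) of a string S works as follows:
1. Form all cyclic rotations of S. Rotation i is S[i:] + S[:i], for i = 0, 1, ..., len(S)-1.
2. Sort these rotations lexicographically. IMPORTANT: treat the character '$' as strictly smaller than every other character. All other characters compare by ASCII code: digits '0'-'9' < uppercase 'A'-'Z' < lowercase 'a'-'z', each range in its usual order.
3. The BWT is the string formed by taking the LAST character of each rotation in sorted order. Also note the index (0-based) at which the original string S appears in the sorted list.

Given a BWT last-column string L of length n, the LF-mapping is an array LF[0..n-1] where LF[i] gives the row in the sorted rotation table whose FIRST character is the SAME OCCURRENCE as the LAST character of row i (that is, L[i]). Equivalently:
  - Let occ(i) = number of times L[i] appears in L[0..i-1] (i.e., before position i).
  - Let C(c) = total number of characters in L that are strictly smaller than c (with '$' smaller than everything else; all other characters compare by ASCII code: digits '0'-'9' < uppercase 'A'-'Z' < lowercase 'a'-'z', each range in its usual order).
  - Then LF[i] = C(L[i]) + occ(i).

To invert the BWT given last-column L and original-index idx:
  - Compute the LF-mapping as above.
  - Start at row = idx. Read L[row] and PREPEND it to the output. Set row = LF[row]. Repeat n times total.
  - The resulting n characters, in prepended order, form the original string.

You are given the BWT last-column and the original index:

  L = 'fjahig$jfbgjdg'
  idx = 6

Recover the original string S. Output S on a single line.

Answer: gfgjjabhdjgif$

Derivation:
LF mapping: 4 11 1 9 10 6 0 12 5 2 7 13 3 8
Walk LF starting at row 6, prepending L[row]:
  step 1: row=6, L[6]='$', prepend. Next row=LF[6]=0
  step 2: row=0, L[0]='f', prepend. Next row=LF[0]=4
  step 3: row=4, L[4]='i', prepend. Next row=LF[4]=10
  step 4: row=10, L[10]='g', prepend. Next row=LF[10]=7
  step 5: row=7, L[7]='j', prepend. Next row=LF[7]=12
  step 6: row=12, L[12]='d', prepend. Next row=LF[12]=3
  step 7: row=3, L[3]='h', prepend. Next row=LF[3]=9
  step 8: row=9, L[9]='b', prepend. Next row=LF[9]=2
  step 9: row=2, L[2]='a', prepend. Next row=LF[2]=1
  step 10: row=1, L[1]='j', prepend. Next row=LF[1]=11
  step 11: row=11, L[11]='j', prepend. Next row=LF[11]=13
  step 12: row=13, L[13]='g', prepend. Next row=LF[13]=8
  step 13: row=8, L[8]='f', prepend. Next row=LF[8]=5
  step 14: row=5, L[5]='g', prepend. Next row=LF[5]=6
Reversed output: gfgjjabhdjgif$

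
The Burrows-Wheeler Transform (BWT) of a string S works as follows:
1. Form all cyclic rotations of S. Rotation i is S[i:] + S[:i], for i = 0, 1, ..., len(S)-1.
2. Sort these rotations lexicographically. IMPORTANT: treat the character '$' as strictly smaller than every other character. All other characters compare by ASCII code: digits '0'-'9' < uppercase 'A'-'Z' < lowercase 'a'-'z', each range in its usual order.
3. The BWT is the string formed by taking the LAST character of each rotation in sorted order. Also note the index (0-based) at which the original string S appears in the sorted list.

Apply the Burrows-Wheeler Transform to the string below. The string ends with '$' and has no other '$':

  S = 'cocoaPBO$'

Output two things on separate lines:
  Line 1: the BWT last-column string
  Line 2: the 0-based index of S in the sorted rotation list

Answer: OPBaoo$cc
6

Derivation:
All 9 rotations (rotation i = S[i:]+S[:i]):
  rot[0] = cocoaPBO$
  rot[1] = ocoaPBO$c
  rot[2] = coaPBO$co
  rot[3] = oaPBO$coc
  rot[4] = aPBO$coco
  rot[5] = PBO$cocoa
  rot[6] = BO$cocoaP
  rot[7] = O$cocoaPB
  rot[8] = $cocoaPBO
Sorted (with $ < everything):
  sorted[0] = $cocoaPBO  (last char: 'O')
  sorted[1] = BO$cocoaP  (last char: 'P')
  sorted[2] = O$cocoaPB  (last char: 'B')
  sorted[3] = PBO$cocoa  (last char: 'a')
  sorted[4] = aPBO$coco  (last char: 'o')
  sorted[5] = coaPBO$co  (last char: 'o')
  sorted[6] = cocoaPBO$  (last char: '$')
  sorted[7] = oaPBO$coc  (last char: 'c')
  sorted[8] = ocoaPBO$c  (last char: 'c')
Last column: OPBaoo$cc
Original string S is at sorted index 6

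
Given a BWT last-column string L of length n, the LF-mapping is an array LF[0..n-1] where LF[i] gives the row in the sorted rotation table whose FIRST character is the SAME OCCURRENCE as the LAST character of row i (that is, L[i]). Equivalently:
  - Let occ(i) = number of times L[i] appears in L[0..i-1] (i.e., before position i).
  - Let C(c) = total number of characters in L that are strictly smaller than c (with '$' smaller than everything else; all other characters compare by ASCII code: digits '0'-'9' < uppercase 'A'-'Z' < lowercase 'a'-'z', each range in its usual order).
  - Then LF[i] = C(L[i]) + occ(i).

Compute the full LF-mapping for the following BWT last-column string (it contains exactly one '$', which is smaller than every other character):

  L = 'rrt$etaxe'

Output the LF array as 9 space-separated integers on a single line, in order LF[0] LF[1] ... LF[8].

Char counts: '$':1, 'a':1, 'e':2, 'r':2, 't':2, 'x':1
C (first-col start): C('$')=0, C('a')=1, C('e')=2, C('r')=4, C('t')=6, C('x')=8
L[0]='r': occ=0, LF[0]=C('r')+0=4+0=4
L[1]='r': occ=1, LF[1]=C('r')+1=4+1=5
L[2]='t': occ=0, LF[2]=C('t')+0=6+0=6
L[3]='$': occ=0, LF[3]=C('$')+0=0+0=0
L[4]='e': occ=0, LF[4]=C('e')+0=2+0=2
L[5]='t': occ=1, LF[5]=C('t')+1=6+1=7
L[6]='a': occ=0, LF[6]=C('a')+0=1+0=1
L[7]='x': occ=0, LF[7]=C('x')+0=8+0=8
L[8]='e': occ=1, LF[8]=C('e')+1=2+1=3

Answer: 4 5 6 0 2 7 1 8 3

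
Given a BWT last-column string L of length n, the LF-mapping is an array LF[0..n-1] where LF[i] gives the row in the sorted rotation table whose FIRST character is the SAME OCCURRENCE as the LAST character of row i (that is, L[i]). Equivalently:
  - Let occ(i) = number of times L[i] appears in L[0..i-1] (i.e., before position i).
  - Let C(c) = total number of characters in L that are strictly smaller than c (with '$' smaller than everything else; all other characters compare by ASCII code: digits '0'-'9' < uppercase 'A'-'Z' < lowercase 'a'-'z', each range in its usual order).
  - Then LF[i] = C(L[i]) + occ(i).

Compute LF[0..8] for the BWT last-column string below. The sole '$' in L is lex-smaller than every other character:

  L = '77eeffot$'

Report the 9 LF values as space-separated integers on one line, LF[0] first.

Char counts: '$':1, '7':2, 'e':2, 'f':2, 'o':1, 't':1
C (first-col start): C('$')=0, C('7')=1, C('e')=3, C('f')=5, C('o')=7, C('t')=8
L[0]='7': occ=0, LF[0]=C('7')+0=1+0=1
L[1]='7': occ=1, LF[1]=C('7')+1=1+1=2
L[2]='e': occ=0, LF[2]=C('e')+0=3+0=3
L[3]='e': occ=1, LF[3]=C('e')+1=3+1=4
L[4]='f': occ=0, LF[4]=C('f')+0=5+0=5
L[5]='f': occ=1, LF[5]=C('f')+1=5+1=6
L[6]='o': occ=0, LF[6]=C('o')+0=7+0=7
L[7]='t': occ=0, LF[7]=C('t')+0=8+0=8
L[8]='$': occ=0, LF[8]=C('$')+0=0+0=0

Answer: 1 2 3 4 5 6 7 8 0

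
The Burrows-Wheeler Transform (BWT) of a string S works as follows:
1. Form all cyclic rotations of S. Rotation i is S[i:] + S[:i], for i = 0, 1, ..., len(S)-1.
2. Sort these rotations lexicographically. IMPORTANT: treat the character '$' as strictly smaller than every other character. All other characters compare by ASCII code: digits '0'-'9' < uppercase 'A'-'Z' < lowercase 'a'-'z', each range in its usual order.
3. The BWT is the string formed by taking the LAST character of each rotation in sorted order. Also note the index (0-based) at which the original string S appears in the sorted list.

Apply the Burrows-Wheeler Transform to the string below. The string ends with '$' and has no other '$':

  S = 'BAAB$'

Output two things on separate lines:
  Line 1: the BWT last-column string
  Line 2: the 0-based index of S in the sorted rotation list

All 5 rotations (rotation i = S[i:]+S[:i]):
  rot[0] = BAAB$
  rot[1] = AAB$B
  rot[2] = AB$BA
  rot[3] = B$BAA
  rot[4] = $BAAB
Sorted (with $ < everything):
  sorted[0] = $BAAB  (last char: 'B')
  sorted[1] = AAB$B  (last char: 'B')
  sorted[2] = AB$BA  (last char: 'A')
  sorted[3] = B$BAA  (last char: 'A')
  sorted[4] = BAAB$  (last char: '$')
Last column: BBAA$
Original string S is at sorted index 4

Answer: BBAA$
4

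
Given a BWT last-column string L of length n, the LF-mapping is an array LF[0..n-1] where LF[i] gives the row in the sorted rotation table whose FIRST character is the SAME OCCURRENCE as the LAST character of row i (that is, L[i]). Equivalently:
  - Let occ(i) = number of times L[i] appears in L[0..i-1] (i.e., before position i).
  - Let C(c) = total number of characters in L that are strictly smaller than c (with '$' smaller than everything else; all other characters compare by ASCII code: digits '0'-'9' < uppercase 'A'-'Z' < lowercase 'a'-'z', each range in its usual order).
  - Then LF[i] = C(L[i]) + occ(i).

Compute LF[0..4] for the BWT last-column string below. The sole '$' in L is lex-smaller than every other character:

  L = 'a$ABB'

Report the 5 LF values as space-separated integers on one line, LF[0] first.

Char counts: '$':1, 'A':1, 'B':2, 'a':1
C (first-col start): C('$')=0, C('A')=1, C('B')=2, C('a')=4
L[0]='a': occ=0, LF[0]=C('a')+0=4+0=4
L[1]='$': occ=0, LF[1]=C('$')+0=0+0=0
L[2]='A': occ=0, LF[2]=C('A')+0=1+0=1
L[3]='B': occ=0, LF[3]=C('B')+0=2+0=2
L[4]='B': occ=1, LF[4]=C('B')+1=2+1=3

Answer: 4 0 1 2 3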